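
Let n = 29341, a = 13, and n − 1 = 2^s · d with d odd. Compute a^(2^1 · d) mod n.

6955

n − 1 = 29340 = 2^2 · 7335, so s = 2 and d = 7335.
x_0 = 13^7335 mod 29341 = 8541.
x_1 = 8541^2 mod 29341 = 6955.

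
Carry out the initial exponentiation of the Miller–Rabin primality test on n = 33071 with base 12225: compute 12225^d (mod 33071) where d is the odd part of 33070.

n − 1 = 33070 = 2^1 · 16535, so s = 1 and d = 16535.
Repeated squaring mod 33071: 12225^1 ≡ 12225, 12225^2 ≡ 2776, 12225^4 ≡ 633, 12225^8 ≡ 3837, 12225^16 ≡ 5974, 12225^32 ≡ 5067, 12225^64 ≡ 11393, 12225^128 ≡ 29845, 12225^256 ≡ 22782, 12225^512 ≡ 3250, 12225^1024 ≡ 12851, 12225^2048 ≡ 24698, 12225^4096 ≡ 29680, 12225^8192 ≡ 23244, 12225^16384 ≡ 2609.
16535 = 16384 + 128 + 16 + 4 + 2 + 1, so 12225^16535 ≡ 2609·29845·5974·633·2776·12225 ≡ 33070 (mod 33071).

33070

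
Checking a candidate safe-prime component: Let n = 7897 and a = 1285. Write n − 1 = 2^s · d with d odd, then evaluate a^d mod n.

4395

n − 1 = 7896 = 2^3 · 987, so s = 3 and d = 987.
By repeated squaring, 1285^987 ≡ 4395 (mod 7897).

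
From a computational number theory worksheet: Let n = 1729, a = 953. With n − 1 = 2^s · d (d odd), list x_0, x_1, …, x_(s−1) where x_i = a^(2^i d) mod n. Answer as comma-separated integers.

246, 1, 1, 1, 1, 1

n − 1 = 1728 = 2^6 · 27, so s = 6 and d = 27.
x_0 = 953^27 mod 1729 = 246.
x_1 = 246^2 mod 1729 = 1.
x_2 = 1^2 mod 1729 = 1.
x_3 = 1^2 mod 1729 = 1.
x_4 = 1^2 mod 1729 = 1.
x_5 = 1^2 mod 1729 = 1.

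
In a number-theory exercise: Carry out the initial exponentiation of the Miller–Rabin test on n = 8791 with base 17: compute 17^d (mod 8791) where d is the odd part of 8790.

n − 1 = 8790 = 2^1 · 4395, so s = 1 and d = 4395.
By repeated squaring, 17^4395 ≡ 3308 (mod 8791).

3308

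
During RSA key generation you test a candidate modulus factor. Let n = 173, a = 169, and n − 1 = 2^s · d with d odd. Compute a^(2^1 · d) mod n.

1

n − 1 = 172 = 2^2 · 43, so s = 2 and d = 43.
By repeated squaring, 169^43 ≡ 1 (mod 173).
x_0 = 1.
x_1 = 1^2 mod 173 = 1.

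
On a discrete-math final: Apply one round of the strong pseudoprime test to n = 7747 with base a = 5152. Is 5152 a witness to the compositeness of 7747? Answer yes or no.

yes

n − 1 = 7746 = 2^1 · 3873, so s = 1 and d = 3873.
Repeated squaring mod 7747: 5152^1 ≡ 5152, 5152^2 ≡ 1882, 5152^4 ≡ 1545, 5152^8 ≡ 949, 5152^16 ≡ 1949, 5152^32 ≡ 2571, 5152^64 ≡ 1850, 5152^128 ≡ 6073, 5152^256 ≡ 5609, 5152^512 ≡ 314, 5152^1024 ≡ 5632, 5152^2048 ≡ 3206.
3873 = 2048 + 1024 + 512 + 256 + 32 + 1, so 5152^3873 ≡ 3206·5632·314·5609·2571·5152 ≡ 4278 (mod 7747).
x_0 = 5152^3873 mod 7747 = 4278.
x_0 ∉ {1, 7746} and s = 1, so 5152 is a Miller–Rabin witness and 7747 is composite.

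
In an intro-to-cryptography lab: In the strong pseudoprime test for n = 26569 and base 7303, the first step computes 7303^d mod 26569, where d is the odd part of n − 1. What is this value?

18583

n − 1 = 26568 = 2^3 · 3321, so s = 3 and d = 3321.
7303^3321 mod 26569 = 18583.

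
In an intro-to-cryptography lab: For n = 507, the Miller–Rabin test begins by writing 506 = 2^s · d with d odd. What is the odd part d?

253

Halving: 506 → 253; 253 is odd.
So 506 = 2^1 · 253.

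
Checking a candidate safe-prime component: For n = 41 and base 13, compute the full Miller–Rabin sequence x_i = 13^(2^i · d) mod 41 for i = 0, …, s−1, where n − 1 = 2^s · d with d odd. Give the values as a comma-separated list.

38, 9, 40

n − 1 = 40 = 2^3 · 5, so s = 3 and d = 5.
x_0 = 13^5 mod 41 = 38.
x_1 = 38^2 mod 41 = 9.
x_2 = 9^2 mod 41 = 40.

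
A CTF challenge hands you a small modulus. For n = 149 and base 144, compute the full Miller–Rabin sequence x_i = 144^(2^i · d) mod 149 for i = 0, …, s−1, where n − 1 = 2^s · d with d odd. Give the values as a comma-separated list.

n − 1 = 148 = 2^2 · 37, so s = 2 and d = 37.
x_0 = 144^37 mod 149 = 148.
x_1 = 148^2 mod 149 = 1.

148, 1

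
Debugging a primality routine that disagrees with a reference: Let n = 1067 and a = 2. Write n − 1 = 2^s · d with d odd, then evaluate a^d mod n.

n − 1 = 1066 = 2^1 · 533, so s = 1 and d = 533.
Repeated squaring mod 1067: 2^1 ≡ 2, 2^2 ≡ 4, 2^4 ≡ 16, 2^8 ≡ 256, 2^16 ≡ 449, 2^32 ≡ 1005, 2^64 ≡ 643, 2^128 ≡ 520, 2^256 ≡ 449, 2^512 ≡ 1005.
533 = 512 + 16 + 4 + 1, so 2^533 ≡ 1005·449·16·2 ≡ 129 (mod 1067).

129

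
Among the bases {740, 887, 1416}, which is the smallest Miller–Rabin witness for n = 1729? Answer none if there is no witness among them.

n − 1 = 1728 = 2^6 · 27, so s = 6 and d = 27.
Base 740: x_0 = 740^27 mod 1729 = 1728. x_0 = 1728 ≡ −1, so 740 is not a witness.
Base 887: x_0 = 887^27 mod 1729 = 664. x_0 is neither 1 nor 1728, so continue squaring. x_1 = 664^2 mod 1729 = 1. x_1 = 1 but x_0 ≠ ±1, a nontrivial square root of 1 — 887 is a witness and 1729 is composite.
Base 1416: x_0 = 1416^27 mod 1729 = 246. x_0 is neither 1 nor 1728, so continue squaring. x_1 = 246^2 mod 1729 = 1. x_1 = 1 but x_0 ≠ ±1, a nontrivial square root of 1 — 1416 is a witness and 1729 is composite.
The smallest witness among the given bases is 887.

887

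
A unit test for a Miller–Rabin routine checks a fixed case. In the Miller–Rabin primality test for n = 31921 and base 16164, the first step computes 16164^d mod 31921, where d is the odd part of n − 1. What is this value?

n − 1 = 31920 = 2^4 · 1995, so s = 4 and d = 1995.
16164^1995 mod 31921 = 39.

39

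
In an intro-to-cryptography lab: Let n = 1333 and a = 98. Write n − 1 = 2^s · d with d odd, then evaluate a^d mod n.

156

n − 1 = 1332 = 2^2 · 333, so s = 2 and d = 333.
Repeated squaring mod 1333: 98^1 ≡ 98, 98^2 ≡ 273, 98^4 ≡ 1214, 98^8 ≡ 831, 98^16 ≡ 67, 98^32 ≡ 490, 98^64 ≡ 160, 98^128 ≡ 273, 98^256 ≡ 1214.
333 = 256 + 64 + 8 + 4 + 1, so 98^333 ≡ 1214·160·831·1214·98 ≡ 156 (mod 1333).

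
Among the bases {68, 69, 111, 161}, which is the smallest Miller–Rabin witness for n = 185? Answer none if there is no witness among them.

n − 1 = 184 = 2^3 · 23, so s = 3 and d = 23.
Base 68: x_0 = 68^23 mod 185 = 117. x_0 is neither 1 nor 184, so continue squaring. x_1 = 117^2 mod 185 = 184. x_1 ≡ −1, so 68 is not a witness.
Base 69: x_0 = 69^23 mod 185 = 54. x_0 is neither 1 nor 184, so continue squaring. x_1 = 54^2 mod 185 = 141. x_2 = 141^2 mod 185 = 86. Reached i = s−1 = 2 without hitting −1: 69 is a Miller–Rabin witness and 185 is composite.
Base 111: x_0 = 111^23 mod 185 = 111. x_0 is neither 1 nor 184, so continue squaring. x_1 = 111^2 mod 185 = 111. x_2 = 111^2 mod 185 = 111. Reached i = s−1 = 2 without hitting −1: 111 is a Miller–Rabin witness and 185 is composite.
Base 161: x_0 = 161^23 mod 185 = 76. x_0 is neither 1 nor 184, so continue squaring. x_1 = 76^2 mod 185 = 41. x_2 = 41^2 mod 185 = 16. Reached i = s−1 = 2 without hitting −1: 161 is a Miller–Rabin witness and 185 is composite.
The smallest witness among the given bases is 69.

69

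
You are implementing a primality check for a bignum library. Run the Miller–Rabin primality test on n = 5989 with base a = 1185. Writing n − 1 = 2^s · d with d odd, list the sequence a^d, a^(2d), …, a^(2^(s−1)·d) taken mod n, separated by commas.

n − 1 = 5988 = 2^2 · 1497, so s = 2 and d = 1497.
x_0 = 1185^1497 mod 5989 = 724.
x_1 = 724^2 mod 5989 = 3133.

724, 3133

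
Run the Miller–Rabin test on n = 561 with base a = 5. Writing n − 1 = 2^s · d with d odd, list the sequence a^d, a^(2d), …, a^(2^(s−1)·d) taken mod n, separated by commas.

23, 529, 463, 67

n − 1 = 560 = 2^4 · 35, so s = 4 and d = 35.
x_0 = 5^35 mod 561 = 23.
x_1 = 23^2 mod 561 = 529.
x_2 = 529^2 mod 561 = 463.
x_3 = 463^2 mod 561 = 67.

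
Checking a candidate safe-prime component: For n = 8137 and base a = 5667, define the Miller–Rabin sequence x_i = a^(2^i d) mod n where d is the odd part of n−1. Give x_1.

7276

n − 1 = 8136 = 2^3 · 1017, so s = 3 and d = 1017.
x_0 = 5667^1017 mod 8137 = 219.
x_1 = 219^2 mod 8137 = 7276.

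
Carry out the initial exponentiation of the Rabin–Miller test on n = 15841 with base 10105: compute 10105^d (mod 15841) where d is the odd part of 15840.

n − 1 = 15840 = 2^5 · 495, so s = 5 and d = 495.
10105^495 mod 15841 = 11159.

11159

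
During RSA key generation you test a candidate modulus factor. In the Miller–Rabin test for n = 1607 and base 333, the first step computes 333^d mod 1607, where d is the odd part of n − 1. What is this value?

1

n − 1 = 1606 = 2^1 · 803, so s = 1 and d = 803.
By repeated squaring, 333^803 ≡ 1 (mod 1607).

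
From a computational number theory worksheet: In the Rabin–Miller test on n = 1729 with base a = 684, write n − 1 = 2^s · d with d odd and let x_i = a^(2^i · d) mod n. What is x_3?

456

n − 1 = 1728 = 2^6 · 27, so s = 6 and d = 27.
x_0 = 684^27 mod 1729 = 1539.
x_1 = 1539^2 mod 1729 = 1520.
x_2 = 1520^2 mod 1729 = 456.
x_3 = 456^2 mod 1729 = 456.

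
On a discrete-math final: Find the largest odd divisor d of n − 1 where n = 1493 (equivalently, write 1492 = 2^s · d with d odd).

Halving: 1492 → 746 → 373; 373 is odd.
So 1492 = 2^2 · 373.

373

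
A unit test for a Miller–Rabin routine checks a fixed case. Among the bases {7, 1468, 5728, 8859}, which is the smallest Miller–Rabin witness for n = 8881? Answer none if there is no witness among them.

n − 1 = 8880 = 2^4 · 555, so s = 4 and d = 555.
Base 7: x_0 = 7^555 mod 8881 = 5590. x_0 is neither 1 nor 8880, so continue squaring. x_1 = 5590^2 mod 8881 = 4742. x_2 = 4742^2 mod 8881 = 8753. x_3 = 8753^2 mod 8881 = 7503. Reached i = s−1 = 3 without hitting −1: 7 is a Miller–Rabin witness and 8881 is composite.
Base 1468: x_0 = 1468^555 mod 8881 = 1944. x_0 is neither 1 nor 8880, so continue squaring. x_1 = 1944^2 mod 8881 = 4711. x_2 = 4711^2 mod 8881 = 8783. x_3 = 8783^2 mod 8881 = 723. Reached i = s−1 = 3 without hitting −1: 1468 is a Miller–Rabin witness and 8881 is composite.
Base 5728: x_0 = 5728^555 mod 8881 = 2989. x_0 is neither 1 nor 8880, so continue squaring. x_1 = 2989^2 mod 8881 = 8716. x_2 = 8716^2 mod 8881 = 582. x_3 = 582^2 mod 8881 = 1246. Reached i = s−1 = 3 without hitting −1: 5728 is a Miller–Rabin witness and 8881 is composite.
Base 8859: x_0 = 8859^555 mod 8881 = 400. x_0 is neither 1 nor 8880, so continue squaring. x_1 = 400^2 mod 8881 = 142. x_2 = 142^2 mod 8881 = 2402. x_3 = 2402^2 mod 8881 = 5835. Reached i = s−1 = 3 without hitting −1: 8859 is a Miller–Rabin witness and 8881 is composite.
The smallest witness among the given bases is 7.

7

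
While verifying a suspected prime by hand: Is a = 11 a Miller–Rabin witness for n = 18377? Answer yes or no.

yes

n − 1 = 18376 = 2^3 · 2297, so s = 3 and d = 2297.
Repeated squaring mod 18377: 11^1 ≡ 11, 11^2 ≡ 121, 11^4 ≡ 14641, 11^8 ≡ 9553, 11^16 ≡ 18004, 11^32 ≡ 10490, 11^64 ≡ 17001, 11^128 ≡ 545, 11^256 ≡ 2993, 11^512 ≡ 8450, 11^1024 ≡ 7855, 11^2048 ≡ 9436.
2297 = 2048 + 128 + 64 + 32 + 16 + 8 + 1, so 11^2297 ≡ 9436·545·17001·10490·18004·9553·11 ≡ 4205 (mod 18377).
x_0 = 11^2297 mod 18377 = 4205.
x_0 is neither 1 nor 18376, so continue squaring.
x_1 = 4205^2 mod 18377 = 3351.
x_2 = 3351^2 mod 18377 = 854.
Reached i = s−1 = 2 without hitting −1: 11 is a Miller–Rabin witness and 18377 is composite.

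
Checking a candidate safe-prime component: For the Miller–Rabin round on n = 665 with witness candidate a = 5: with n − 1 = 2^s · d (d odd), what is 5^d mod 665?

500

n − 1 = 664 = 2^3 · 83, so s = 3 and d = 83.
5^83 mod 665 = 500.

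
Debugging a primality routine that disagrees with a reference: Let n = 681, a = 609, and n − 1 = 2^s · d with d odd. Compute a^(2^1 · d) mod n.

n − 1 = 680 = 2^3 · 85, so s = 3 and d = 85.
x_0 = 609^85 mod 681 = 192.
x_1 = 192^2 mod 681 = 90.

90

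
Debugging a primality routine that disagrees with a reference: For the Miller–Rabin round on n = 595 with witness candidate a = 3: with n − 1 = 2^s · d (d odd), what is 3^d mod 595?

n − 1 = 594 = 2^1 · 297, so s = 1 and d = 297.
By repeated squaring, 3^297 ≡ 48 (mod 595).

48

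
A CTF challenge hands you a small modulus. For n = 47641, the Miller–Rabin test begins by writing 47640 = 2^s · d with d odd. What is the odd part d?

5955

Halving: 47640 → 23820 → 11910 → 5955; 5955 is odd.
So 47640 = 2^3 · 5955.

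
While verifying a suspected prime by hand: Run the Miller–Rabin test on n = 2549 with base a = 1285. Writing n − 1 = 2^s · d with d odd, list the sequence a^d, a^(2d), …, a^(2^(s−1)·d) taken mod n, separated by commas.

n − 1 = 2548 = 2^2 · 637, so s = 2 and d = 637.
x_0 = 1285^637 mod 2549 = 2548.
x_1 = 2548^2 mod 2549 = 1.

2548, 1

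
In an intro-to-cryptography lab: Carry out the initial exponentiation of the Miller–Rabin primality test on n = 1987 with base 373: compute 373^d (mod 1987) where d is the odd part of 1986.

1

n − 1 = 1986 = 2^1 · 993, so s = 1 and d = 993.
373^993 mod 1987 = 1.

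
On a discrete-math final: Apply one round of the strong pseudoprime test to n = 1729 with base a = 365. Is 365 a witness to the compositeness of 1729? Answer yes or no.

n − 1 = 1728 = 2^6 · 27, so s = 6 and d = 27.
x_0 = 365^27 mod 1729 = 1.
x_0 = 1, so 365 is not a witness.

no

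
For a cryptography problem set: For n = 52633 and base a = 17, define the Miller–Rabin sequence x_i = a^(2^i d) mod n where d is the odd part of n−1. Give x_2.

41098

n − 1 = 52632 = 2^3 · 6579, so s = 3 and d = 6579.
x_0 = 17^6579 mod 52633 = 825.
x_1 = 825^2 mod 52633 = 49029.
x_2 = 49029^2 mod 52633 = 41098.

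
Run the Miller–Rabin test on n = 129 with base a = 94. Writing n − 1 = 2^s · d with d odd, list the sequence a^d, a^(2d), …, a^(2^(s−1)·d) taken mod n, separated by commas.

n − 1 = 128 = 2^7 · 1, so s = 7 and d = 1.
x_0 = 94^1 mod 129 = 94.
x_1 = 94^2 mod 129 = 64.
x_2 = 64^2 mod 129 = 97.
x_3 = 97^2 mod 129 = 121.
x_4 = 121^2 mod 129 = 64.
x_5 = 64^2 mod 129 = 97.
x_6 = 97^2 mod 129 = 121.

94, 64, 97, 121, 64, 97, 121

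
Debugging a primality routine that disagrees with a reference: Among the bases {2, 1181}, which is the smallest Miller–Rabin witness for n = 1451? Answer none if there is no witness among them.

none

n − 1 = 1450 = 2^1 · 725, so s = 1 and d = 725.
Base 2: x_0 = 2^725 mod 1451 = 1450. x_0 = 1450 ≡ −1, so 2 is not a witness.
Base 1181: x_0 = 1181^725 mod 1451 = 1. x_0 = 1, so 1181 is not a witness.
No listed base is a witness for 1451.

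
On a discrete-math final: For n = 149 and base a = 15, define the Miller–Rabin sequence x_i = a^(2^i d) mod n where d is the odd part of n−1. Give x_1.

148

n − 1 = 148 = 2^2 · 37, so s = 2 and d = 37.
x_0 = 15^37 mod 149 = 44.
x_1 = 44^2 mod 149 = 148.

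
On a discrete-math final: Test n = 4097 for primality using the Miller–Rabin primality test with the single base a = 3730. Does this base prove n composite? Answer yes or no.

no

n − 1 = 4096 = 2^12 · 1, so s = 12 and d = 1.
x_0 = 3730^1 mod 4097 = 3730.
x_0 is neither 1 nor 4096, so continue squaring.
x_1 = 3730^2 mod 4097 = 3585.
x_2 = 3585^2 mod 4097 = 4033.
x_3 = 4033^2 mod 4097 = 4096.
x_3 ≡ −1, so 3730 is not a witness.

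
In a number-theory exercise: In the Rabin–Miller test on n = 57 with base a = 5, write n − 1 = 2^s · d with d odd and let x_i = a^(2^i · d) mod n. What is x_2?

43

n − 1 = 56 = 2^3 · 7, so s = 3 and d = 7.
x_0 = 5^7 mod 57 = 35.
x_1 = 35^2 mod 57 = 28.
x_2 = 28^2 mod 57 = 43.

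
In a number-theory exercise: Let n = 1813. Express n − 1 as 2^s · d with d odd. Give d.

453

Halving: 1812 → 906 → 453; 453 is odd.
So 1812 = 2^2 · 453.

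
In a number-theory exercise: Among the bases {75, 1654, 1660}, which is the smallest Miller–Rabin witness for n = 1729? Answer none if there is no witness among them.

none

n − 1 = 1728 = 2^6 · 27, so s = 6 and d = 27.
Base 75: x_0 = 75^27 mod 1729 = 1728. x_0 = 1728 ≡ −1, so 75 is not a witness.
Base 1654: x_0 = 1654^27 mod 1729 = 1. x_0 = 1, so 1654 is not a witness.
Base 1660: x_0 = 1660^27 mod 1729 = 1. x_0 = 1, so 1660 is not a witness.
No listed base is a witness for 1729.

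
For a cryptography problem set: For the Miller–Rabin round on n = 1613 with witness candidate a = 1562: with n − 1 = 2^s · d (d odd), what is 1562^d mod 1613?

n − 1 = 1612 = 2^2 · 403, so s = 2 and d = 403.
1562^403 mod 1613 = 127.

127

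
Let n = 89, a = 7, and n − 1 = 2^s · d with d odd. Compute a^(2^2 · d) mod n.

88

n − 1 = 88 = 2^3 · 11, so s = 3 and d = 11.
x_0 = 7^11 mod 89 = 37.
x_1 = 37^2 mod 89 = 34.
x_2 = 34^2 mod 89 = 88.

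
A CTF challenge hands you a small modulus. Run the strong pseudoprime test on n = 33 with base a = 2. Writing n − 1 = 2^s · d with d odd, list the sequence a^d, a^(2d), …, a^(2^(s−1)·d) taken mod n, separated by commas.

2, 4, 16, 25, 31

n − 1 = 32 = 2^5 · 1, so s = 5 and d = 1.
x_0 = 2^1 mod 33 = 2.
x_1 = 2^2 mod 33 = 4.
x_2 = 4^2 mod 33 = 16.
x_3 = 16^2 mod 33 = 25.
x_4 = 25^2 mod 33 = 31.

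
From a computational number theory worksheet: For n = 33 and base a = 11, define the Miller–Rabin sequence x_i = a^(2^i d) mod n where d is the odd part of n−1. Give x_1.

22

n − 1 = 32 = 2^5 · 1, so s = 5 and d = 1.
x_0 = 11^1 mod 33 = 11.
x_1 = 11^2 mod 33 = 22.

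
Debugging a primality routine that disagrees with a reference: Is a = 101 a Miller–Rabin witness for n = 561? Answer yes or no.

no

n − 1 = 560 = 2^4 · 35, so s = 4 and d = 35.
x_0 = 101^35 mod 561 = 560.
x_0 = 560 ≡ −1, so 101 is not a witness.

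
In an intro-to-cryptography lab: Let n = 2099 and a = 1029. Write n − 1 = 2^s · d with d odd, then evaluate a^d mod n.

n − 1 = 2098 = 2^1 · 1049, so s = 1 and d = 1049.
Repeated squaring mod 2099: 1029^1 ≡ 1029, 1029^2 ≡ 945, 1029^4 ≡ 950, 1029^8 ≡ 2029, 1029^16 ≡ 702, 1029^32 ≡ 1638, 1029^64 ≡ 522, 1029^128 ≡ 1713, 1029^256 ≡ 2066, 1029^512 ≡ 1089, 1029^1024 ≡ 2085.
1049 = 1024 + 16 + 8 + 1, so 1029^1049 ≡ 2085·702·2029·1029 ≡ 1 (mod 2099).

1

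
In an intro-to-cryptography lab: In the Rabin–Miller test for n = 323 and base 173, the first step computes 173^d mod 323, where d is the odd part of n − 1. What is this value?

105

n − 1 = 322 = 2^1 · 161, so s = 1 and d = 161.
By repeated squaring, 173^161 ≡ 105 (mod 323).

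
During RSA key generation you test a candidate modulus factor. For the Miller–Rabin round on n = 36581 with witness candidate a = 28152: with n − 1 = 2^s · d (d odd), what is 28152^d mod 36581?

n − 1 = 36580 = 2^2 · 9145, so s = 2 and d = 9145.
28152^9145 mod 36581 = 32032.

32032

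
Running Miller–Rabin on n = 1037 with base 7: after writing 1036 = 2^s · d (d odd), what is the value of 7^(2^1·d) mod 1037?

553

n − 1 = 1036 = 2^2 · 259, so s = 2 and d = 259.
Repeated squaring mod 1037: 7^1 ≡ 7, 7^2 ≡ 49, 7^4 ≡ 327, 7^8 ≡ 118, 7^16 ≡ 443, 7^32 ≡ 256, 7^64 ≡ 205, 7^128 ≡ 545, 7^256 ≡ 443.
259 = 256 + 2 + 1, so 7^259 ≡ 443·49·7 ≡ 547 (mod 1037).
x_0 = 547.
x_1 = 547^2 mod 1037 = 553.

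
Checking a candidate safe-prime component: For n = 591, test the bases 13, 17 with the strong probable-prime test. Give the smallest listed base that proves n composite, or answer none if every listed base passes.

13

n − 1 = 590 = 2^1 · 295, so s = 1 and d = 295.
Base 13: x_0 = 13^295 mod 591 = 184. x_0 ∉ {1, 590} and s = 1, so 13 is a Miller–Rabin witness and 591 is composite.
Base 17: x_0 = 17^295 mod 591 = 377. x_0 ∉ {1, 590} and s = 1, so 17 is a Miller–Rabin witness and 591 is composite.
The smallest witness among the given bases is 13.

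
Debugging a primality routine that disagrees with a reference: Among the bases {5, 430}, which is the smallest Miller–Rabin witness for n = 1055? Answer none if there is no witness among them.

5

n − 1 = 1054 = 2^1 · 527, so s = 1 and d = 527.
Base 5: x_0 = 5^527 mod 1055 = 25. x_0 ∉ {1, 1054} and s = 1, so 5 is a Miller–Rabin witness and 1055 is composite.
Base 430: x_0 = 430^527 mod 1055 = 780. x_0 ∉ {1, 1054} and s = 1, so 430 is a Miller–Rabin witness and 1055 is composite.
The smallest witness among the given bases is 5.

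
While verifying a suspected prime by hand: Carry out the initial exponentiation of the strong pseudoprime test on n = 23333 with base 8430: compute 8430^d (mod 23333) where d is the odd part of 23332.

14434

n − 1 = 23332 = 2^2 · 5833, so s = 2 and d = 5833.
Repeated squaring mod 23333: 8430^1 ≡ 8430, 8430^2 ≡ 15915, 8430^4 ≡ 7510, 8430^8 ≡ 4239, 8430^16 ≡ 2711, 8430^32 ≡ 22959, 8430^64 ≡ 23211, 8430^128 ≡ 14884, 8430^256 ≡ 9954, 8430^512 ≡ 10198, 8430^1024 ≡ 4023, 8430^2048 ≡ 14760, 8430^4096 ≡ 20712.
5833 = 4096 + 1024 + 512 + 128 + 64 + 8 + 1, so 8430^5833 ≡ 20712·4023·10198·14884·23211·4239·8430 ≡ 14434 (mod 23333).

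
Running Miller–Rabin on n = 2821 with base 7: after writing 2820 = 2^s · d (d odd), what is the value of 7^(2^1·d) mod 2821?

n − 1 = 2820 = 2^2 · 705, so s = 2 and d = 705.
Repeated squaring mod 2821: 7^1 ≡ 7, 7^2 ≡ 49, 7^4 ≡ 2401, 7^8 ≡ 1498, 7^16 ≡ 1309, 7^32 ≡ 1134, 7^64 ≡ 2401, 7^128 ≡ 1498, 7^256 ≡ 1309, 7^512 ≡ 1134.
705 = 512 + 128 + 64 + 1, so 7^705 ≡ 1134·1498·2401·7 ≡ 931 (mod 2821).
x_0 = 931.
x_1 = 931^2 mod 2821 = 714.

714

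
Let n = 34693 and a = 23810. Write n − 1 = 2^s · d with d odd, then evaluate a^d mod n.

34692

n − 1 = 34692 = 2^2 · 8673, so s = 2 and d = 8673.
23810^8673 mod 34693 = 34692.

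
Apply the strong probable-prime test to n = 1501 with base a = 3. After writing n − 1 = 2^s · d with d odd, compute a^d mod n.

1437

n − 1 = 1500 = 2^2 · 375, so s = 2 and d = 375.
3^375 mod 1501 = 1437.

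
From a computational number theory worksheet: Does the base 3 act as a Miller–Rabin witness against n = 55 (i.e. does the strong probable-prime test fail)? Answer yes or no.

n − 1 = 54 = 2^1 · 27, so s = 1 and d = 27.
x_0 = 3^27 mod 55 = 42.
x_0 ∉ {1, 54} and s = 1, so 3 is a Miller–Rabin witness and 55 is composite.

yes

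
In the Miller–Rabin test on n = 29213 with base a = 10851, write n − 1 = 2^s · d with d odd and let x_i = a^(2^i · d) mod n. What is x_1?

n − 1 = 29212 = 2^2 · 7303, so s = 2 and d = 7303.
x_0 = 10851^7303 mod 29213 = 27820.
x_1 = 27820^2 mod 29213 = 12391.

12391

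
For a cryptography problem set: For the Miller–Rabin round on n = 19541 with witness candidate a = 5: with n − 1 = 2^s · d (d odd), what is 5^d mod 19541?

1

n − 1 = 19540 = 2^2 · 4885, so s = 2 and d = 4885.
5^4885 mod 19541 = 1.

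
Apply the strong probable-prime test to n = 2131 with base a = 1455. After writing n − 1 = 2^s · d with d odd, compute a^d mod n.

n − 1 = 2130 = 2^1 · 1065, so s = 1 and d = 1065.
1455^1065 mod 2131 = 2130.

2130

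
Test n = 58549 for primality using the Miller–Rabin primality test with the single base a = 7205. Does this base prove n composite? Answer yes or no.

no

n − 1 = 58548 = 2^2 · 14637, so s = 2 and d = 14637.
x_0 = 7205^14637 mod 58549 = 51298.
x_0 is neither 1 nor 58548, so continue squaring.
x_1 = 51298^2 mod 58549 = 58548.
x_1 ≡ −1, so 7205 is not a witness.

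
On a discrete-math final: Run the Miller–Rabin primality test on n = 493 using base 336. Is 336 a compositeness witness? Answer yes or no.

no

n − 1 = 492 = 2^2 · 123, so s = 2 and d = 123.
x_0 = 336^123 mod 493 = 157.
x_0 is neither 1 nor 492, so continue squaring.
x_1 = 157^2 mod 493 = 492.
x_1 ≡ −1, so 336 is not a witness.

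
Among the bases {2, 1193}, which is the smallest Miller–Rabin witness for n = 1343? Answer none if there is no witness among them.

n − 1 = 1342 = 2^1 · 671, so s = 1 and d = 671.
Base 2: x_0 = 2^671 mod 1343 = 1046. x_0 ∉ {1, 1342} and s = 1, so 2 is a Miller–Rabin witness and 1343 is composite.
Base 1193: x_0 = 1193^671 mod 1343 = 618. x_0 ∉ {1, 1342} and s = 1, so 1193 is a Miller–Rabin witness and 1343 is composite.
The smallest witness among the given bases is 2.

2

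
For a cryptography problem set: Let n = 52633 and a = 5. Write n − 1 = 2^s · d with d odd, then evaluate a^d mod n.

36770

n − 1 = 52632 = 2^3 · 6579, so s = 3 and d = 6579.
Repeated squaring mod 52633: 5^1 ≡ 5, 5^2 ≡ 25, 5^4 ≡ 625, 5^8 ≡ 22194, 5^16 ≡ 34022, 5^32 ≡ 44181, 5^64 ≡ 13323, 5^128 ≡ 23853, 5^256 ≡ 2879, 5^512 ≡ 25260, 5^1024 ≡ 50374, 5^2048 ≡ 50313, 5^4096 ≡ 13834.
6579 = 4096 + 2048 + 256 + 128 + 32 + 16 + 2 + 1, so 5^6579 ≡ 13834·50313·2879·23853·44181·34022·25·5 ≡ 36770 (mod 52633).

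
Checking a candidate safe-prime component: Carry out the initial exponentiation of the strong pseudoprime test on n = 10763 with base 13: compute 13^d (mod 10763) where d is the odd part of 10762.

n − 1 = 10762 = 2^1 · 5381, so s = 1 and d = 5381.
By repeated squaring, 13^5381 ≡ 3413 (mod 10763).

3413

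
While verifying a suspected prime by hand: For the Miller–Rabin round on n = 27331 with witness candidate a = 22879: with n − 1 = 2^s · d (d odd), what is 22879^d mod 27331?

17424

n − 1 = 27330 = 2^1 · 13665, so s = 1 and d = 13665.
22879^13665 mod 27331 = 17424.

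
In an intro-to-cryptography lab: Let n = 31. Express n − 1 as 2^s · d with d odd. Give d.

15

Halving: 30 → 15; 15 is odd.
So 30 = 2^1 · 15.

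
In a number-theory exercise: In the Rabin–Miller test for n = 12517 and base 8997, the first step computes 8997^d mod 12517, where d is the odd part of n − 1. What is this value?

12516

n − 1 = 12516 = 2^2 · 3129, so s = 2 and d = 3129.
8997^3129 mod 12517 = 12516.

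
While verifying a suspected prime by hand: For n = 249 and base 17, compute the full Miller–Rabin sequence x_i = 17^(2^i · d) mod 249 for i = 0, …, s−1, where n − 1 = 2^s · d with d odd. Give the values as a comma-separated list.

116, 10, 100

n − 1 = 248 = 2^3 · 31, so s = 3 and d = 31.
x_0 = 17^31 mod 249 = 116.
x_1 = 116^2 mod 249 = 10.
x_2 = 10^2 mod 249 = 100.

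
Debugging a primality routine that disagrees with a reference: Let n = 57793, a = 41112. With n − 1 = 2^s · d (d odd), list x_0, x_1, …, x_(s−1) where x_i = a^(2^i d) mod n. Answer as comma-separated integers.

n − 1 = 57792 = 2^6 · 903, so s = 6 and d = 903.
x_0 = 41112^903 mod 57793 = 6800.
x_1 = 6800^2 mod 57793 = 5600.
x_2 = 5600^2 mod 57793 = 36194.
x_3 = 36194^2 mod 57793 = 11705.
x_4 = 11705^2 mod 57793 = 37615.
x_5 = 37615^2 mod 57793 = 57792.

6800, 5600, 36194, 11705, 37615, 57792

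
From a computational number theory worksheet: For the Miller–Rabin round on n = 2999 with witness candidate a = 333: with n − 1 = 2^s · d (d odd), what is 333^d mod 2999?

2998

n − 1 = 2998 = 2^1 · 1499, so s = 1 and d = 1499.
Repeated squaring mod 2999: 333^1 ≡ 333, 333^2 ≡ 2925, 333^4 ≡ 2477, 333^8 ≡ 2574, 333^16 ≡ 685, 333^32 ≡ 1381, 333^64 ≡ 2796, 333^128 ≡ 2222, 333^256 ≡ 930, 333^512 ≡ 1188, 333^1024 ≡ 1814.
1499 = 1024 + 256 + 128 + 64 + 16 + 8 + 2 + 1, so 333^1499 ≡ 1814·930·2222·2796·685·2574·2925·333 ≡ 2998 (mod 2999).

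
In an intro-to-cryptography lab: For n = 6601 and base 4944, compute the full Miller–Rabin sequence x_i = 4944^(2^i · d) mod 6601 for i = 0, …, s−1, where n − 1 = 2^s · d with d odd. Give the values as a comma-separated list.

1954, 2738, 4509

n − 1 = 6600 = 2^3 · 825, so s = 3 and d = 825.
x_0 = 4944^825 mod 6601 = 1954.
x_1 = 1954^2 mod 6601 = 2738.
x_2 = 2738^2 mod 6601 = 4509.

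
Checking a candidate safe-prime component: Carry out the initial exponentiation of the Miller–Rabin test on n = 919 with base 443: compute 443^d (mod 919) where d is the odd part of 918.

1

n − 1 = 918 = 2^1 · 459, so s = 1 and d = 459.
443^459 mod 919 = 1.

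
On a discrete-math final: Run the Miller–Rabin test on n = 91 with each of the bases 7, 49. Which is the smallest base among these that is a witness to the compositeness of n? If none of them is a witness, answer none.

n − 1 = 90 = 2^1 · 45, so s = 1 and d = 45.
Base 7: x_0 = 7^45 mod 91 = 21. x_0 ∉ {1, 90} and s = 1, so 7 is a Miller–Rabin witness and 91 is composite.
Base 49: x_0 = 49^45 mod 91 = 77. x_0 ∉ {1, 90} and s = 1, so 49 is a Miller–Rabin witness and 91 is composite.
The smallest witness among the given bases is 7.

7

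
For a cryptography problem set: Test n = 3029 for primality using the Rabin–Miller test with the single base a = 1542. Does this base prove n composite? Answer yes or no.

no

n − 1 = 3028 = 2^2 · 757, so s = 2 and d = 757.
x_0 = 1542^757 mod 3029 = 1542.
x_0 is neither 1 nor 3028, so continue squaring.
x_1 = 1542^2 mod 3029 = 3028.
x_1 ≡ −1, so 1542 is not a witness.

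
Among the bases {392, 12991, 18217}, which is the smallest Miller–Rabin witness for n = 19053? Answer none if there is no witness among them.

n − 1 = 19052 = 2^2 · 4763, so s = 2 and d = 4763.
Base 392: x_0 = 392^4763 mod 19053 = 3404. x_0 is neither 1 nor 19052, so continue squaring. x_1 = 3404^2 mod 19053 = 2992. Reached i = s−1 = 1 without hitting −1: 392 is a Miller–Rabin witness and 19053 is composite.
Base 12991: x_0 = 12991^4763 mod 19053 = 2725. x_0 is neither 1 nor 19052, so continue squaring. x_1 = 2725^2 mod 19053 = 14008. Reached i = s−1 = 1 without hitting −1: 12991 is a Miller–Rabin witness and 19053 is composite.
Base 18217: x_0 = 18217^4763 mod 19053 = 14248. x_0 is neither 1 nor 19052, so continue squaring. x_1 = 14248^2 mod 19053 = 14842. Reached i = s−1 = 1 without hitting −1: 18217 is a Miller–Rabin witness and 19053 is composite.
The smallest witness among the given bases is 392.

392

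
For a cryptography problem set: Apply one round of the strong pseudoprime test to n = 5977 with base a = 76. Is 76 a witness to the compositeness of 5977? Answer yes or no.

n − 1 = 5976 = 2^3 · 747, so s = 3 and d = 747.
x_0 = 76^747 mod 5977 = 1398.
x_0 is neither 1 nor 5976, so continue squaring.
x_1 = 1398^2 mod 5977 = 5902.
x_2 = 5902^2 mod 5977 = 5625.
Reached i = s−1 = 2 without hitting −1: 76 is a Miller–Rabin witness and 5977 is composite.

yes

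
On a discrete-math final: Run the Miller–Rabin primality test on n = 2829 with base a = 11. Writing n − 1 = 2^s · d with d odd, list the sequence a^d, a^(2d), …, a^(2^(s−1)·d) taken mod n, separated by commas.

n − 1 = 2828 = 2^2 · 707, so s = 2 and d = 707.
x_0 = 11^707 mod 2829 = 1400.
x_1 = 1400^2 mod 2829 = 2332.

1400, 2332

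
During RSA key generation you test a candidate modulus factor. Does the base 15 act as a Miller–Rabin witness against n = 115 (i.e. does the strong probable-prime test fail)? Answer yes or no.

n − 1 = 114 = 2^1 · 57, so s = 1 and d = 57.
x_0 = 15^57 mod 115 = 5.
x_0 ∉ {1, 114} and s = 1, so 15 is a Miller–Rabin witness and 115 is composite.

yes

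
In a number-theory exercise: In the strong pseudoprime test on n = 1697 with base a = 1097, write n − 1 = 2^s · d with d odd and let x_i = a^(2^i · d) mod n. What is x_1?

837

n − 1 = 1696 = 2^5 · 53, so s = 5 and d = 53.
x_0 = 1097^53 mod 1697 = 216.
x_1 = 216^2 mod 1697 = 837.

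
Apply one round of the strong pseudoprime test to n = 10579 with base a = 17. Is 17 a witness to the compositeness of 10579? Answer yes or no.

yes

n − 1 = 10578 = 2^1 · 5289, so s = 1 and d = 5289.
x_0 = 17^5289 mod 10579 = 1821.
x_0 ∉ {1, 10578} and s = 1, so 17 is a Miller–Rabin witness and 10579 is composite.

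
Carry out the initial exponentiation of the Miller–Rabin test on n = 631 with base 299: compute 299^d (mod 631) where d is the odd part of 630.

630

n − 1 = 630 = 2^1 · 315, so s = 1 and d = 315.
299^315 mod 631 = 630.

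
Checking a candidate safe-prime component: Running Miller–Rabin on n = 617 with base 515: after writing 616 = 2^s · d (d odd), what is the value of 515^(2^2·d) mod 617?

n − 1 = 616 = 2^3 · 77, so s = 3 and d = 77.
Repeated squaring mod 617: 515^1 ≡ 515, 515^2 ≡ 532, 515^4 ≡ 438, 515^8 ≡ 574, 515^16 ≡ 615, 515^32 ≡ 4, 515^64 ≡ 16.
77 = 64 + 8 + 4 + 1, so 515^77 ≡ 16·574·438·515 ≡ 616 (mod 617).
x_0 = 616.
x_1 = 616^2 mod 617 = 1.
x_2 = 1^2 mod 617 = 1.

1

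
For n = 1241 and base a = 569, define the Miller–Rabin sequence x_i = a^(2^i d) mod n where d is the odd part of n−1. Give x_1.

123

n − 1 = 1240 = 2^3 · 155, so s = 3 and d = 155.
x_0 = 569^155 mod 1241 = 87.
x_1 = 87^2 mod 1241 = 123.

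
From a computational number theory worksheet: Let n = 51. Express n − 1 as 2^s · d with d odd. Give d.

Halving: 50 → 25; 25 is odd.
So 50 = 2^1 · 25.

25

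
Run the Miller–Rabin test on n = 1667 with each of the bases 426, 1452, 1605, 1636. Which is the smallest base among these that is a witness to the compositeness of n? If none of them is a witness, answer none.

n − 1 = 1666 = 2^1 · 833, so s = 1 and d = 833.
Base 426: x_0 = 426^833 mod 1667 = 1666. x_0 = 1666 ≡ −1, so 426 is not a witness.
Base 1452: x_0 = 1452^833 mod 1667 = 1. x_0 = 1, so 1452 is not a witness.
Base 1605: x_0 = 1605^833 mod 1667 = 1. x_0 = 1, so 1605 is not a witness.
Base 1636: x_0 = 1636^833 mod 1667 = 1666. x_0 = 1666 ≡ −1, so 1636 is not a witness.
No listed base is a witness for 1667.

none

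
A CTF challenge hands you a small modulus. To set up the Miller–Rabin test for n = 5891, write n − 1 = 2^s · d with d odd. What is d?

2945

Halving: 5890 → 2945; 2945 is odd.
So 5890 = 2^1 · 2945.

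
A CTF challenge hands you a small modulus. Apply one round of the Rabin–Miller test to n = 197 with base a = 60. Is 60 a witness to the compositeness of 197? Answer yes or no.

n − 1 = 196 = 2^2 · 49, so s = 2 and d = 49.
x_0 = 60^49 mod 197 = 1.
x_0 = 1, so 60 is not a witness.

no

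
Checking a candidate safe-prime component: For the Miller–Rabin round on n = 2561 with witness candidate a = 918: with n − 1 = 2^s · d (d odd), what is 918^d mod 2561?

n − 1 = 2560 = 2^9 · 5, so s = 9 and d = 5.
918^5 mod 2561 = 2179.

2179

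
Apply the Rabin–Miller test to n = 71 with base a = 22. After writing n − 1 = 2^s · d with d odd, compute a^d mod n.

70

n − 1 = 70 = 2^1 · 35, so s = 1 and d = 35.
22^35 mod 71 = 70.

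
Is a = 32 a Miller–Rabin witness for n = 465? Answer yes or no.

yes

n − 1 = 464 = 2^4 · 29, so s = 4 and d = 29.
x_0 = 32^29 mod 465 = 32.
x_0 is neither 1 nor 464, so continue squaring.
x_1 = 32^2 mod 465 = 94.
x_2 = 94^2 mod 465 = 1.
x_2 = 1 but x_1 ≠ ±1, a nontrivial square root of 1 — 32 is a witness and 465 is composite.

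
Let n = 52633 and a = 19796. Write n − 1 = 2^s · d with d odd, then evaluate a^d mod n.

n − 1 = 52632 = 2^3 · 6579, so s = 3 and d = 6579.
19796^6579 mod 52633 = 18333.

18333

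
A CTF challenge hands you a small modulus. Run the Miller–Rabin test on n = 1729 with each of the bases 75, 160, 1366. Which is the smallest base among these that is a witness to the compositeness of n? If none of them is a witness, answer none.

n − 1 = 1728 = 2^6 · 27, so s = 6 and d = 27.
Base 75: x_0 = 75^27 mod 1729 = 1728. x_0 = 1728 ≡ −1, so 75 is not a witness.
Base 160: x_0 = 160^27 mod 1729 = 1728. x_0 = 1728 ≡ −1, so 160 is not a witness.
Base 1366: x_0 = 1366^27 mod 1729 = 1. x_0 = 1, so 1366 is not a witness.
No listed base is a witness for 1729.

none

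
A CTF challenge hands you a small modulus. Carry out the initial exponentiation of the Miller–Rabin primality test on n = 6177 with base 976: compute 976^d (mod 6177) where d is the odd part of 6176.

1597

n − 1 = 6176 = 2^5 · 193, so s = 5 and d = 193.
976^193 mod 6177 = 1597.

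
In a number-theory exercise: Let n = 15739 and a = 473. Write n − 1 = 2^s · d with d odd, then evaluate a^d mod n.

1

n − 1 = 15738 = 2^1 · 7869, so s = 1 and d = 7869.
Repeated squaring mod 15739: 473^1 ≡ 473, 473^2 ≡ 3383, 473^4 ≡ 2436, 473^8 ≡ 493, 473^16 ≡ 6964, 473^32 ≡ 5437, 473^64 ≡ 3127, 473^128 ≡ 4210, 473^256 ≡ 1986, 473^512 ≡ 9446, 473^1024 ≡ 2525, 473^2048 ≡ 1330, 473^4096 ≡ 6132.
7869 = 4096 + 2048 + 1024 + 512 + 128 + 32 + 16 + 8 + 4 + 1, so 473^7869 ≡ 6132·1330·2525·9446·4210·5437·6964·493·2436·473 ≡ 1 (mod 15739).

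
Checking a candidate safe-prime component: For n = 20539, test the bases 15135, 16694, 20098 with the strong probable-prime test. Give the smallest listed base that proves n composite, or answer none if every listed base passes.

16694

n − 1 = 20538 = 2^1 · 10269, so s = 1 and d = 10269.
Base 15135: x_0 = 15135^10269 mod 20539 = 1. x_0 = 1, so 15135 is not a witness.
Base 16694: x_0 = 16694^10269 mod 20539 = 13223. x_0 ∉ {1, 20538} and s = 1, so 16694 is a Miller–Rabin witness and 20539 is composite.
Base 20098: x_0 = 20098^10269 mod 20539 = 19778. x_0 ∉ {1, 20538} and s = 1, so 20098 is a Miller–Rabin witness and 20539 is composite.
The smallest witness among the given bases is 16694.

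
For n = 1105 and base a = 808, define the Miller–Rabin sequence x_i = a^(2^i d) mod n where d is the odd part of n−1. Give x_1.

n − 1 = 1104 = 2^4 · 69, so s = 4 and d = 69.
x_0 = 808^69 mod 1105 = 603.
x_1 = 603^2 mod 1105 = 64.

64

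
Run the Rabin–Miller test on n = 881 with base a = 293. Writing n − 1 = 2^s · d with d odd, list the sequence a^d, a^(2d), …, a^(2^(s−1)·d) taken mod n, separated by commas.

796, 177, 494, 880

n − 1 = 880 = 2^4 · 55, so s = 4 and d = 55.
x_0 = 293^55 mod 881 = 796.
x_1 = 796^2 mod 881 = 177.
x_2 = 177^2 mod 881 = 494.
x_3 = 494^2 mod 881 = 880.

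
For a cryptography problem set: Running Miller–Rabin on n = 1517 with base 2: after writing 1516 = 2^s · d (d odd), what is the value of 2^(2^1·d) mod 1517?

892

n − 1 = 1516 = 2^2 · 379, so s = 2 and d = 379.
x_0 = 2^379 mod 1517 = 923.
x_1 = 923^2 mod 1517 = 892.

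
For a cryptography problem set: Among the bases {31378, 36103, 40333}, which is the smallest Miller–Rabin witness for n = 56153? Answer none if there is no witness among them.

n − 1 = 56152 = 2^3 · 7019, so s = 3 and d = 7019.
Base 31378: x_0 = 31378^7019 mod 56153 = 32058. x_0 is neither 1 nor 56152, so continue squaring. x_1 = 32058^2 mod 56153 = 3158. x_2 = 3158^2 mod 56153 = 33883. Reached i = s−1 = 2 without hitting −1: 31378 is a Miller–Rabin witness and 56153 is composite.
Base 36103: x_0 = 36103^7019 mod 56153 = 54425. x_0 is neither 1 nor 56152, so continue squaring. x_1 = 54425^2 mod 56153 = 9875. x_2 = 9875^2 mod 56153 = 34017. Reached i = s−1 = 2 without hitting −1: 36103 is a Miller–Rabin witness and 56153 is composite.
Base 40333: x_0 = 40333^7019 mod 56153 = 21863. x_0 is neither 1 nor 56152, so continue squaring. x_1 = 21863^2 mod 56153 = 16433. x_2 = 16433^2 mod 56153 = 3712. Reached i = s−1 = 2 without hitting −1: 40333 is a Miller–Rabin witness and 56153 is composite.
The smallest witness among the given bases is 31378.

31378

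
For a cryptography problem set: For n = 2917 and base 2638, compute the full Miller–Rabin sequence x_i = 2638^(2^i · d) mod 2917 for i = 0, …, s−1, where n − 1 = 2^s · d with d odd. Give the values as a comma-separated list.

2863, 2916

n − 1 = 2916 = 2^2 · 729, so s = 2 and d = 729.
x_0 = 2638^729 mod 2917 = 2863.
x_1 = 2863^2 mod 2917 = 2916.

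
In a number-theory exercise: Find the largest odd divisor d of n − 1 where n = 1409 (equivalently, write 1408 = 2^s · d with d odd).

11

Halving: 1408 → 704 → 352 → 176 → 88 → 44 → 22 → 11; 11 is odd.
So 1408 = 2^7 · 11.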